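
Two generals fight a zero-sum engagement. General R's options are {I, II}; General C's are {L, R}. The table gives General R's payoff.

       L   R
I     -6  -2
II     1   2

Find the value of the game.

1

Row minima: I → -6, II → 1; maximin = 1.
Column maxima: L → 1, R → 2; minimax = 1.
Since maximin = minimax = 1, there is a saddle point and the value is 1.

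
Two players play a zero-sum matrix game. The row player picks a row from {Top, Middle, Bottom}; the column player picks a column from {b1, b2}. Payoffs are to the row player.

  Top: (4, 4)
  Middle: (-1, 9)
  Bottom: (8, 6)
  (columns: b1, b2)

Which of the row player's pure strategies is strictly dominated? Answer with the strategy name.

Bottom gives a strictly higher payoff than Top against every column: 8 > 4, 6 > 4.
So Top is strictly dominated and the row player never plays it.

Top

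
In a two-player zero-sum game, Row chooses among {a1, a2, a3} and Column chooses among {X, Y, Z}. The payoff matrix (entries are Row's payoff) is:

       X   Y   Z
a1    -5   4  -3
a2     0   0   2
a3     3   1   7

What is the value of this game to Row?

Row minima: a1 → -5, a2 → 0, a3 → 1; maximin = 1.
Column maxima: X → 3, Y → 4, Z → 7; minimax = 3.
1 ≠ 3, so there is no saddle point; optimal play is mixed.
a2 is strictly dominated by a3, so Row never plays it.
Z is strictly dominated by X (it gives Row strictly more in every row), so Column never plays it.
On the remaining 2×2 (a1, a3 vs X, Y):
Let Row play a1 with probability p. Expected payoff against X: (-5)p + 3(1−p) = −8p + 3; against Y: 4p + 1(1−p) = 3p + 1.
Setting these equal: −8p + 3 = 3p + 1 ⇒ −11p = -2 ⇒ p = 2/11, and the value is (-8)·(2/11) + 3 = 17/11.
For Column: with q = P(X), equating a1's and a3's payoffs gives −9q + 4 = 2q + 1 ⇒ q = 3/11.

17/11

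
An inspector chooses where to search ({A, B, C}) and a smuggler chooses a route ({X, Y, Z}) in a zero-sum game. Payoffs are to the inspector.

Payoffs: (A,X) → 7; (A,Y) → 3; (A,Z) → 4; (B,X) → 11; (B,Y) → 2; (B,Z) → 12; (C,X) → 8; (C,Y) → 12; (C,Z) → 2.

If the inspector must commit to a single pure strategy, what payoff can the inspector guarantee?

3

Row minima: A → 3, B → 2, C → 2.
The best of these is 3.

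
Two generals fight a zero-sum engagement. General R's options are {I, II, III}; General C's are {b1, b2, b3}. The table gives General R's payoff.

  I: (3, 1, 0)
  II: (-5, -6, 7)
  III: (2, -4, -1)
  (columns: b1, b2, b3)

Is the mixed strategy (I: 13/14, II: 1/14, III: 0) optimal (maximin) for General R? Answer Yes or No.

Against b1 this mix gives (13/14)·3 + (1/14)·(-5) = 17/7.
Against b2 this mix gives (13/14)·1 + (1/14)·(-6) = 1/2.
Against b3 this mix gives (13/14)·0 + (1/14)·7 = 1/2.
All of General C's active replies (b2, b3) yield 1/2, and no column does worse for General R. The mix makes General C indifferent and guarantees 1/2, so it is optimal.

Yes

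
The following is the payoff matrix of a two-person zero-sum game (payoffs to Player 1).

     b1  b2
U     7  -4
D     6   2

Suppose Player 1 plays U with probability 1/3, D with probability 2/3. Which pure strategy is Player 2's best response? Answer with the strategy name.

If Player 2 plays b1, Player 1's expected payoff is (1/3)·7 + (2/3)·6 = 19/3.
If Player 2 plays b2, Player 1's expected payoff is (1/3)·(-4) + (2/3)·2 = 0.
Player 2 minimizes Player 1's payoff; the smallest is 0, so the best response is b2.

b2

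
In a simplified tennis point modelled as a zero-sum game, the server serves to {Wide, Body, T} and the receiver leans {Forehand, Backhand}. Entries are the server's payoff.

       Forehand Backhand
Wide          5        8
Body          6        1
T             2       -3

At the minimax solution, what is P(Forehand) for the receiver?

Row minima: Wide → 5, Body → 1, T → -3; maximin = 5.
Column maxima: Forehand → 6, Backhand → 8; minimax = 6.
5 ≠ 6, so there is no saddle point; optimal play is mixed.
T is strictly dominated by Wide, so the server never plays it.
On the remaining 2×2 (Wide, Body vs Forehand, Backhand):
Let the server play Wide with probability p. Expected payoff against Forehand: 5p + 6(1−p) = −p + 6; against Backhand: 8p + 1(1−p) = 7p + 1.
Setting these equal: −p + 6 = 7p + 1 ⇒ −8p = -5 ⇒ p = 5/8, and the value is (-1)·(5/8) + 6 = 43/8.
For the receiver: with q = P(Forehand), equating Wide's and Body's payoffs gives −3q + 8 = 5q + 1 ⇒ q = 7/8.

7/8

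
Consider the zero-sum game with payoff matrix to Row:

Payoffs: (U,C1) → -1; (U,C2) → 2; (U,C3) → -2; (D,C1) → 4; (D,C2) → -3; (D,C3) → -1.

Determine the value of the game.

-4/3

Row minima: U → -2, D → -3; maximin = -2.
Column maxima: C1 → 4, C2 → 2, C3 → -1; minimax = -1.
-2 ≠ -1, so there is no saddle point; optimal play is mixed.
C1 is strictly dominated by C3 (it gives Row strictly more in every row), so Column never plays it.
On the remaining 2×2 (U, D vs C2, C3):
Let Row play U with probability p. Expected payoff against C2: 2p + (-3)(1−p) = 5p − 3; against C3: (-2)p + (-1)(1−p) = −p − 1.
Setting these equal: 5p − 3 = −p − 1 ⇒ 6p = 2 ⇒ p = 1/3, and the value is (5)·(1/3) − 3 = -4/3.
For Column: with q = P(C2), equating U's and D's payoffs gives 4q − 2 = −2q − 1 ⇒ q = 1/6.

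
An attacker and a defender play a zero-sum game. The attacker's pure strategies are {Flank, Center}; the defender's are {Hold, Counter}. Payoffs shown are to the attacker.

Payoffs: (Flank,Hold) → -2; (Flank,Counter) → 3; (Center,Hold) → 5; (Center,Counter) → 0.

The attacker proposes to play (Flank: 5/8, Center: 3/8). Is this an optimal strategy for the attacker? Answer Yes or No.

Against Hold this mix gives (5/8)·(-2) + (3/8)·5 = 5/8.
Against Counter this mix gives (5/8)·3 + (3/8)·0 = 15/8.
The defender will play Hold, holding the attacker to 5/8. Shifting weight toward the row that does better against Hold would raise this floor (the equalizing mix achieves 3/2 against both Hold and Counter), so the proposed strategy is not optimal.

No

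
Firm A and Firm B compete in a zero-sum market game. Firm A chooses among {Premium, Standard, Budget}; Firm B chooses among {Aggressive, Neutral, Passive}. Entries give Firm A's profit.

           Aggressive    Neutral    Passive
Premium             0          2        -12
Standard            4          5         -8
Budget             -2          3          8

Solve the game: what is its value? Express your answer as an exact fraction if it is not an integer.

Row minima: Premium → -12, Standard → -8, Budget → -2; maximin = -2.
Column maxima: Aggressive → 4, Neutral → 5, Passive → 8; minimax = 4.
-2 ≠ 4, so there is no saddle point; optimal play is mixed.
Premium is strictly dominated by Standard, so Firm A never plays it.
Neutral is strictly dominated by Aggressive (it gives Firm A strictly more in every row), so Firm B never plays it.
On the remaining 2×2 (Standard, Budget vs Aggressive, Passive):
Let Firm A play Standard with probability p. Expected payoff against Aggressive: 4p + (-2)(1−p) = 6p − 2; against Passive: (-8)p + 8(1−p) = −16p + 8.
Setting these equal: 6p − 2 = −16p + 8 ⇒ 22p = 10 ⇒ p = 5/11, and the value is (6)·(5/11) − 2 = 8/11.
For Firm B: with q = P(Aggressive), equating Standard's and Budget's payoffs gives 12q − 8 = −10q + 8 ⇒ q = 8/11.

8/11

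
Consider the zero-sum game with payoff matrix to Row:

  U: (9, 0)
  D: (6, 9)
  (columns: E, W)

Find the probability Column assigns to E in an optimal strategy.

3/4

Row minima: U → 0, D → 6; maximin = 6.
Column maxima: E → 9, W → 9; minimax = 9.
6 ≠ 9, so there is no saddle point; optimal play is mixed.
Let Row play U with probability p. Expected payoff against E: 9p + 6(1−p) = 3p + 6; against W: 0p + 9(1−p) = −9p + 9.
Setting these equal: 3p + 6 = −9p + 9 ⇒ 12p = 3 ⇒ p = 1/4, and the value is (3)·(1/4) + 6 = 27/4.
For Column: with q = P(E), equating U's and D's payoffs gives 9q = −3q + 9 ⇒ q = 3/4.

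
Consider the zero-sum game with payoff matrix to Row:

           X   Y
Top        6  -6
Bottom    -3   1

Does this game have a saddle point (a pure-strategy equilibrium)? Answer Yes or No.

Row minima: Top → -6, Bottom → -3; maximin = -3.
Column maxima: X → 6, Y → 1; minimax = 1.
-3 ≠ 1, so no pure-strategy equilibrium exists.

No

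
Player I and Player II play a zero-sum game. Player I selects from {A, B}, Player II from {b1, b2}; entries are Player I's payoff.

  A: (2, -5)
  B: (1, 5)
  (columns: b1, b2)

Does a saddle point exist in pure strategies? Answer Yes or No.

Row minima: A → -5, B → 1; maximin = 1.
Column maxima: b1 → 2, b2 → 5; minimax = 2.
1 ≠ 2, so no pure-strategy equilibrium exists.

No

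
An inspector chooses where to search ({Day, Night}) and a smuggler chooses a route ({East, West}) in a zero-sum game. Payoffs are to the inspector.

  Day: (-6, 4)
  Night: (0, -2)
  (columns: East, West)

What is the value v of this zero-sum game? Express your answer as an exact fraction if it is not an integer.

-1

Row minima: Day → -6, Night → -2; maximin = -2.
Column maxima: East → 0, West → 4; minimax = 0.
-2 ≠ 0, so there is no saddle point; optimal play is mixed.
Let the inspector play Day with probability p. Expected payoff against East: (-6)p + 0(1−p) = −6p; against West: 4p + (-2)(1−p) = 6p − 2.
Setting these equal: −6p = 6p − 2 ⇒ −12p = -2 ⇒ p = 1/6, and the value is (-6)·(1/6) = -1.
For the smuggler: with q = P(East), equating Day's and Night's payoffs gives −10q + 4 = 2q − 2 ⇒ q = 1/2.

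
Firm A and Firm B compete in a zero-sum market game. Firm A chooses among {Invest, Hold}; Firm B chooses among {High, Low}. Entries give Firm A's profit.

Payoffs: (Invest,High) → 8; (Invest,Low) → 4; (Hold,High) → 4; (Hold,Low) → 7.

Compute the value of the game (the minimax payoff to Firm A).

Row minima: Invest → 4, Hold → 4; maximin = 4.
Column maxima: High → 8, Low → 7; minimax = 7.
4 ≠ 7, so there is no saddle point; optimal play is mixed.
Let Firm A play Invest with probability p. Expected payoff against High: 8p + 4(1−p) = 4p + 4; against Low: 4p + 7(1−p) = −3p + 7.
Setting these equal: 4p + 4 = −3p + 7 ⇒ 7p = 3 ⇒ p = 3/7, and the value is (4)·(3/7) + 4 = 40/7.
For Firm B: with q = P(High), equating Invest's and Hold's payoffs gives 4q + 4 = −3q + 7 ⇒ q = 3/7.

40/7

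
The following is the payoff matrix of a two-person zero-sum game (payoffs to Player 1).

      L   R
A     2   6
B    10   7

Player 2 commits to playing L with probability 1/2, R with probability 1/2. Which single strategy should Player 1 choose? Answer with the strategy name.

B

Expected payoff of A: (1/2)·2 + (1/2)·6 = 4.
Expected payoff of B: (1/2)·10 + (1/2)·7 = 17/2.
The largest is 17/2, so Player 1's best response is B.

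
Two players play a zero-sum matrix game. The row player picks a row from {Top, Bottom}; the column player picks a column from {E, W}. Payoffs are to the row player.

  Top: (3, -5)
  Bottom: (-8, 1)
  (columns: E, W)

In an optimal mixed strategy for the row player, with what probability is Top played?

9/17

Row minima: Top → -5, Bottom → -8; maximin = -5.
Column maxima: E → 3, W → 1; minimax = 1.
-5 ≠ 1, so there is no saddle point; optimal play is mixed.
Let the row player play Top with probability p. Expected payoff against E: 3p + (-8)(1−p) = 11p − 8; against W: (-5)p + 1(1−p) = −6p + 1.
Setting these equal: 11p − 8 = −6p + 1 ⇒ 17p = 9 ⇒ p = 9/17, and the value is (11)·(9/17) − 8 = -37/17.
For the column player: with q = P(E), equating Top's and Bottom's payoffs gives 8q − 5 = −9q + 1 ⇒ q = 6/17.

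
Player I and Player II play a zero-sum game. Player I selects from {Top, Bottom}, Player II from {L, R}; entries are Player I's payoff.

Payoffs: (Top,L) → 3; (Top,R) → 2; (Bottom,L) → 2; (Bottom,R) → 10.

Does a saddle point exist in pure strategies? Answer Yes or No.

Row minima: Top → 2, Bottom → 2; maximin = 2.
Column maxima: L → 3, R → 10; minimax = 3.
2 ≠ 3, so no pure-strategy equilibrium exists.

No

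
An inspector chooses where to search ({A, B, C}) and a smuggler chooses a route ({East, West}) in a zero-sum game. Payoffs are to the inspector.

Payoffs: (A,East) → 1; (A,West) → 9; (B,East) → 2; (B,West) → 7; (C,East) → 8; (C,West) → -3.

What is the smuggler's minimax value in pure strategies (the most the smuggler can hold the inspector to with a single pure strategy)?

8

Column maxima: East → 8, West → 9.
The smallest of these is 8.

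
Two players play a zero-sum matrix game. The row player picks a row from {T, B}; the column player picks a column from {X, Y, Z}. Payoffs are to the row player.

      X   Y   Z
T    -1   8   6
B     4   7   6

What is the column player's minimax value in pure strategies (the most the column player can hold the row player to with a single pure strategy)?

Column maxima: X → 4, Y → 8, Z → 6.
The smallest of these is 4.

4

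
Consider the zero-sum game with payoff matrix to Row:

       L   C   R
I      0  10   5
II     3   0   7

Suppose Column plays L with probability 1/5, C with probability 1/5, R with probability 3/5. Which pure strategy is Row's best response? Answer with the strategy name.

Expected payoff of I: (1/5)·0 + (1/5)·10 + (3/5)·5 = 5.
Expected payoff of II: (1/5)·3 + (1/5)·0 + (3/5)·7 = 24/5.
The largest is 5, so Row's best response is I.

I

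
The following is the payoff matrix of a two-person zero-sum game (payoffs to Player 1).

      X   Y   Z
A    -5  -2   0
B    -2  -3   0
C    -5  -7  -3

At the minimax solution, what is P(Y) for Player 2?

3/4

Row minima: A → -5, B → -3, C → -7; maximin = -3.
Column maxima: X → -2, Y → -2, Z → 0; minimax = -2.
-3 ≠ -2, so there is no saddle point; optimal play is mixed.
C is strictly dominated by B, so Player 1 never plays it.
Z is strictly dominated by X (it gives Player 1 strictly more in every row), so Player 2 never plays it.
On the remaining 2×2 (A, B vs X, Y):
Let Player 1 play A with probability p. Expected payoff against X: (-5)p + (-2)(1−p) = −3p − 2; against Y: (-2)p + (-3)(1−p) = p − 3.
Setting these equal: −3p − 2 = p − 3 ⇒ −4p = -1 ⇒ p = 1/4, and the value is (-3)·(1/4) − 2 = -11/4.
For Player 2: with q = P(X), equating A's and B's payoffs gives −3q − 2 = q − 3 ⇒ q = 1/4.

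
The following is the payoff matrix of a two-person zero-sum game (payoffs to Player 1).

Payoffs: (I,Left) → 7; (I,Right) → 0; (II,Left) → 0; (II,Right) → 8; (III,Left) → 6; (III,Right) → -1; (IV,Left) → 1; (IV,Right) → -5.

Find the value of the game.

Row minima: I → 0, II → 0, III → -1, IV → -5; maximin = 0.
Column maxima: Left → 7, Right → 8; minimax = 7.
0 ≠ 7, so there is no saddle point; optimal play is mixed.
III is strictly dominated by I, so Player 1 never plays it.
IV is strictly dominated by I, so Player 1 never plays it.
On the remaining 2×2 (I, II vs Left, Right):
Let Player 1 play I with probability p. Expected payoff against Left: 7p + 0(1−p) = 7p; against Right: 0p + 8(1−p) = −8p + 8.
Setting these equal: 7p = −8p + 8 ⇒ 15p = 8 ⇒ p = 8/15, and the value is (7)·(8/15) = 56/15.
For Player 2: with q = P(Left), equating I's and II's payoffs gives 7q = −8q + 8 ⇒ q = 8/15.

56/15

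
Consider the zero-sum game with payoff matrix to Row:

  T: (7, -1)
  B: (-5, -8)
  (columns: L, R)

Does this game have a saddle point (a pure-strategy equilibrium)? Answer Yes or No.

Row minima: T → -1, B → -8; maximin = -1.
Column maxima: L → 7, R → -1; minimax = -1.
maximin = minimax = -1, so a saddle point exists.

Yes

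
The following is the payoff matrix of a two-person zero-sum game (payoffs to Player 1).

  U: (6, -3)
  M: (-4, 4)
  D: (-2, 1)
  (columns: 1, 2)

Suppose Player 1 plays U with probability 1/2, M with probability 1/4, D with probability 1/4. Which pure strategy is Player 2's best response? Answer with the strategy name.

2

If Player 2 plays 1, Player 1's expected payoff is (1/2)·6 + (1/4)·(-4) + (1/4)·(-2) = 3/2.
If Player 2 plays 2, Player 1's expected payoff is (1/2)·(-3) + (1/4)·4 + (1/4)·1 = -1/4.
Player 2 minimizes Player 1's payoff; the smallest is -1/4, so the best response is 2.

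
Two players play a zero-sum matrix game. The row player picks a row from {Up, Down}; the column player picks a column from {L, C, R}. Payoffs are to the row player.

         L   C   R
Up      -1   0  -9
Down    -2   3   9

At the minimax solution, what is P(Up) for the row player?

Row minima: Up → -9, Down → -2; maximin = -2.
Column maxima: L → -1, C → 3, R → 9; minimax = -1.
-2 ≠ -1, so there is no saddle point; optimal play is mixed.
C is strictly dominated by L (it gives the row player strictly more in every row), so the column player never plays it.
On the remaining 2×2 (Up, Down vs L, R):
Let the row player play Up with probability p. Expected payoff against L: (-1)p + (-2)(1−p) = p − 2; against R: (-9)p + 9(1−p) = −18p + 9.
Setting these equal: p − 2 = −18p + 9 ⇒ 19p = 11 ⇒ p = 11/19, and the value is (1)·(11/19) − 2 = -27/19.
For the column player: with q = P(L), equating Up's and Down's payoffs gives 8q − 9 = −11q + 9 ⇒ q = 18/19.

11/19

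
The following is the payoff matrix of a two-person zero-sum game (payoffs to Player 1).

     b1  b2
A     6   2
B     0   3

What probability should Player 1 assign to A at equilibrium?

Row minima: A → 2, B → 0; maximin = 2.
Column maxima: b1 → 6, b2 → 3; minimax = 3.
2 ≠ 3, so there is no saddle point; optimal play is mixed.
Let Player 1 play A with probability p. Expected payoff against b1: 6p + 0(1−p) = 6p; against b2: 2p + 3(1−p) = −p + 3.
Setting these equal: 6p = −p + 3 ⇒ 7p = 3 ⇒ p = 3/7, and the value is (6)·(3/7) = 18/7.
For Player 2: with q = P(b1), equating A's and B's payoffs gives 4q + 2 = −3q + 3 ⇒ q = 1/7.

3/7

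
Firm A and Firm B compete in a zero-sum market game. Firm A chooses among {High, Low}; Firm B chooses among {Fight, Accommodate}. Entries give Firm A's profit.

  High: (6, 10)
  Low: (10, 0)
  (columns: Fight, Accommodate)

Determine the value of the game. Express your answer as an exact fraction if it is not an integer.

Row minima: High → 6, Low → 0; maximin = 6.
Column maxima: Fight → 10, Accommodate → 10; minimax = 10.
6 ≠ 10, so there is no saddle point; optimal play is mixed.
Let Firm A play High with probability p. Expected payoff against Fight: 6p + 10(1−p) = −4p + 10; against Accommodate: 10p + 0(1−p) = 10p.
Setting these equal: −4p + 10 = 10p ⇒ −14p = -10 ⇒ p = 5/7, and the value is (-4)·(5/7) + 10 = 50/7.
For Firm B: with q = P(Fight), equating High's and Low's payoffs gives −4q + 10 = 10q ⇒ q = 5/7.

50/7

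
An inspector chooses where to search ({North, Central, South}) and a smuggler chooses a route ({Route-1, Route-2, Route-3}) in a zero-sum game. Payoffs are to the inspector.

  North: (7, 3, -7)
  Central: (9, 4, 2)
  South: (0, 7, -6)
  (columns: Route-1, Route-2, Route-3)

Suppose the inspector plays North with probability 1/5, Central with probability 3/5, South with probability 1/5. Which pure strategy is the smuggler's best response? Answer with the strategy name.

Route-3

If the smuggler plays Route-1, the inspector's expected payoff is (1/5)·7 + (3/5)·9 + (1/5)·0 = 34/5.
If the smuggler plays Route-2, the inspector's expected payoff is (1/5)·3 + (3/5)·4 + (1/5)·7 = 22/5.
If the smuggler plays Route-3, the inspector's expected payoff is (1/5)·(-7) + (3/5)·2 + (1/5)·(-6) = -7/5.
The smuggler minimizes the inspector's payoff; the smallest is -7/5, so the best response is Route-3.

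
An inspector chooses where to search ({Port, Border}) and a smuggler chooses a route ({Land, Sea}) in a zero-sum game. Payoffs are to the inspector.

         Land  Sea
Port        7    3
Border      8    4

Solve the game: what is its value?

4

Row minima: Port → 3, Border → 4; maximin = 4.
Column maxima: Land → 8, Sea → 4; minimax = 4.
Since maximin = minimax = 4, there is a saddle point and the value is 4.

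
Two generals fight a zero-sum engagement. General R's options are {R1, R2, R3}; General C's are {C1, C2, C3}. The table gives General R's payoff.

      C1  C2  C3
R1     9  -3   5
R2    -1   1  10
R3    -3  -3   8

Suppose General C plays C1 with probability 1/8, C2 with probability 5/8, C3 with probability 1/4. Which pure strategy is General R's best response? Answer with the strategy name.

R2

Expected payoff of R1: (1/8)·9 + (5/8)·(-3) + (1/4)·5 = 1/2.
Expected payoff of R2: (1/8)·(-1) + (5/8)·1 + (1/4)·10 = 3.
Expected payoff of R3: (1/8)·(-3) + (5/8)·(-3) + (1/4)·8 = -1/4.
The largest is 3, so General R's best response is R2.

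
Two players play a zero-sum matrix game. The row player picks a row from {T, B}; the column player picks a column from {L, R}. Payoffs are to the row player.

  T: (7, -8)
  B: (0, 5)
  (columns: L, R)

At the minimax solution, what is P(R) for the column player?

7/20

Row minima: T → -8, B → 0; maximin = 0.
Column maxima: L → 7, R → 5; minimax = 5.
0 ≠ 5, so there is no saddle point; optimal play is mixed.
Let the row player play T with probability p. Expected payoff against L: 7p + 0(1−p) = 7p; against R: (-8)p + 5(1−p) = −13p + 5.
Setting these equal: 7p = −13p + 5 ⇒ 20p = 5 ⇒ p = 1/4, and the value is (7)·(1/4) = 7/4.
For the column player: with q = P(L), equating T's and B's payoffs gives 15q − 8 = −5q + 5 ⇒ q = 13/20.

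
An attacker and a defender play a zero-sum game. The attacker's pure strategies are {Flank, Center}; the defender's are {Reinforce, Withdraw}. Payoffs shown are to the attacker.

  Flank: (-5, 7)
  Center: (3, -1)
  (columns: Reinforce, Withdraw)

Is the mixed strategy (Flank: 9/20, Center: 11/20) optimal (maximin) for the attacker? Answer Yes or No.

Against Reinforce this mix gives (9/20)·(-5) + (11/20)·3 = -3/5.
Against Withdraw this mix gives (9/20)·7 + (11/20)·(-1) = 13/5.
The defender will play Reinforce, holding the attacker to -3/5. Shifting weight toward the row that does better against Reinforce would raise this floor (the equalizing mix achieves 1 against both Reinforce and Withdraw), so the proposed strategy is not optimal.

No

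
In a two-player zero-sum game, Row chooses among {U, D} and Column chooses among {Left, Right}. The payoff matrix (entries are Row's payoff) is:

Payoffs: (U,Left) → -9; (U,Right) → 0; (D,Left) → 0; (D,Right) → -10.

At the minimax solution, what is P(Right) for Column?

9/19

Row minima: U → -9, D → -10; maximin = -9.
Column maxima: Left → 0, Right → 0; minimax = 0.
-9 ≠ 0, so there is no saddle point; optimal play is mixed.
Let Row play U with probability p. Expected payoff against Left: (-9)p + 0(1−p) = −9p; against Right: 0p + (-10)(1−p) = 10p − 10.
Setting these equal: −9p = 10p − 10 ⇒ −19p = -10 ⇒ p = 10/19, and the value is (-9)·(10/19) = -90/19.
For Column: with q = P(Left), equating U's and D's payoffs gives −9q = 10q − 10 ⇒ q = 10/19.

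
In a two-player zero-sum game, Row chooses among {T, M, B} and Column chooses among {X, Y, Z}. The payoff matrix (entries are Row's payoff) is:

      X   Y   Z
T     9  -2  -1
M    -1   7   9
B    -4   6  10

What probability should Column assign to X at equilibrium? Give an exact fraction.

Row minima: T → -2, M → -1, B → -4; maximin = -1.
Column maxima: X → 9, Y → 7, Z → 10; minimax = 7.
-1 ≠ 7, so there is no saddle point; optimal play is mixed.
Z is strictly dominated by Y (it gives Row strictly more in every row), so Column never plays it.
With Z eliminated, B is strictly dominated by M (M gives Row strictly more in every remaining column), so Row never plays it.
On the remaining 2×2 (T, M vs X, Y):
Let Row play T with probability p. Expected payoff against X: 9p + (-1)(1−p) = 10p − 1; against Y: (-2)p + 7(1−p) = −9p + 7.
Setting these equal: 10p − 1 = −9p + 7 ⇒ 19p = 8 ⇒ p = 8/19, and the value is (10)·(8/19) − 1 = 61/19.
For Column: with q = P(X), equating T's and M's payoffs gives 11q − 2 = −8q + 7 ⇒ q = 9/19.

9/19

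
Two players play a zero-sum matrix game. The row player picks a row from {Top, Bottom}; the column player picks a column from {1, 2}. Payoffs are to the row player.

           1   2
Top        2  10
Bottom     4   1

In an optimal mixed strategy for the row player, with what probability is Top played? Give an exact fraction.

Row minima: Top → 2, Bottom → 1; maximin = 2.
Column maxima: 1 → 4, 2 → 10; minimax = 4.
2 ≠ 4, so there is no saddle point; optimal play is mixed.
Let the row player play Top with probability p. Expected payoff against 1: 2p + 4(1−p) = −2p + 4; against 2: 10p + 1(1−p) = 9p + 1.
Setting these equal: −2p + 4 = 9p + 1 ⇒ −11p = -3 ⇒ p = 3/11, and the value is (-2)·(3/11) + 4 = 38/11.
For the column player: with q = P(1), equating Top's and Bottom's payoffs gives −8q + 10 = 3q + 1 ⇒ q = 9/11.

3/11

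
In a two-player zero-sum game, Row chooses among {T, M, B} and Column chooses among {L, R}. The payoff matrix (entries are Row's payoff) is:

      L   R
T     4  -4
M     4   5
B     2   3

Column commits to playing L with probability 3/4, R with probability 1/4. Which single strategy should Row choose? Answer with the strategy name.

Expected payoff of T: (3/4)·4 + (1/4)·(-4) = 2.
Expected payoff of M: (3/4)·4 + (1/4)·5 = 17/4.
Expected payoff of B: (3/4)·2 + (1/4)·3 = 9/4.
The largest is 17/4, so Row's best response is M.

M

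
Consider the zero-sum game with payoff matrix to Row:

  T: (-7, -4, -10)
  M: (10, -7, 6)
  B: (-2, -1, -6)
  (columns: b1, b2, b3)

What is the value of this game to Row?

-8/3

Row minima: T → -10, M → -7, B → -6; maximin = -6.
Column maxima: b1 → 10, b2 → -1, b3 → 6; minimax = -1.
-6 ≠ -1, so there is no saddle point; optimal play is mixed.
T is strictly dominated by B, so Row never plays it.
b1 is strictly dominated by b3 (it gives Row strictly more in every row), so Column never plays it.
On the remaining 2×2 (M, B vs b2, b3):
Let Row play M with probability p. Expected payoff against b2: (-7)p + (-1)(1−p) = −6p − 1; against b3: 6p + (-6)(1−p) = 12p − 6.
Setting these equal: −6p − 1 = 12p − 6 ⇒ −18p = -5 ⇒ p = 5/18, and the value is (-6)·(5/18) − 1 = -8/3.
For Column: with q = P(b2), equating M's and B's payoffs gives −13q + 6 = 5q − 6 ⇒ q = 2/3.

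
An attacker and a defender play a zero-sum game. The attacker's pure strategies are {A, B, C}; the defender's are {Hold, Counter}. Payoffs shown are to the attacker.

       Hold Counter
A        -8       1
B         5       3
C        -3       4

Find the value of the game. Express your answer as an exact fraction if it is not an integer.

Row minima: A → -8, B → 3, C → -3; maximin = 3.
Column maxima: Hold → 5, Counter → 4; minimax = 4.
3 ≠ 4, so there is no saddle point; optimal play is mixed.
A is strictly dominated by B, so the attacker never plays it.
On the remaining 2×2 (B, C vs Hold, Counter):
Let the attacker play B with probability p. Expected payoff against Hold: 5p + (-3)(1−p) = 8p − 3; against Counter: 3p + 4(1−p) = −p + 4.
Setting these equal: 8p − 3 = −p + 4 ⇒ 9p = 7 ⇒ p = 7/9, and the value is (8)·(7/9) − 3 = 29/9.
For the defender: with q = P(Hold), equating B's and C's payoffs gives 2q + 3 = −7q + 4 ⇒ q = 1/9.

29/9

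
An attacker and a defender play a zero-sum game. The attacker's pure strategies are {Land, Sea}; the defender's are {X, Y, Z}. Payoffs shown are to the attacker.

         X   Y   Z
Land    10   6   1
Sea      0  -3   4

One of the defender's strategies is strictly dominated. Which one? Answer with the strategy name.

Y holds the attacker's payoff strictly below X in every row: 6 < 10, -3 < 0.
So X is strictly dominated for the defender.

X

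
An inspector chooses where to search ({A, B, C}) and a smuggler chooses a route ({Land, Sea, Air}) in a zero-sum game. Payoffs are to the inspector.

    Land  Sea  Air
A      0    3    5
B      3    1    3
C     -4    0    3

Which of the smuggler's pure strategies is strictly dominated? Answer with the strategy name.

Air

Sea holds the inspector's payoff strictly below Air in every row: 3 < 5, 1 < 3, 0 < 3.
So Air is strictly dominated for the smuggler.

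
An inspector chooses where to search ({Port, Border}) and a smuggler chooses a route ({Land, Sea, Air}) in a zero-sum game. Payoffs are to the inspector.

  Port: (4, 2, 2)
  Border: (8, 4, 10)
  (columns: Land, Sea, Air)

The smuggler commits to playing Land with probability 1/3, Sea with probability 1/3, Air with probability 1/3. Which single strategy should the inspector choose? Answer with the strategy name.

Border

Expected payoff of Port: (1/3)·4 + (1/3)·2 + (1/3)·2 = 8/3.
Expected payoff of Border: (1/3)·8 + (1/3)·4 + (1/3)·10 = 22/3.
The largest is 22/3, so the inspector's best response is Border.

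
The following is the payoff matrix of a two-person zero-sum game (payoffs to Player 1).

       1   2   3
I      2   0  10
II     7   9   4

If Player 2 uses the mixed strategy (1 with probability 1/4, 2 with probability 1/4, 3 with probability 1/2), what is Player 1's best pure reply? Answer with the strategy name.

II

Expected payoff of I: (1/4)·2 + (1/4)·0 + (1/2)·10 = 11/2.
Expected payoff of II: (1/4)·7 + (1/4)·9 + (1/2)·4 = 6.
The largest is 6, so Player 1's best response is II.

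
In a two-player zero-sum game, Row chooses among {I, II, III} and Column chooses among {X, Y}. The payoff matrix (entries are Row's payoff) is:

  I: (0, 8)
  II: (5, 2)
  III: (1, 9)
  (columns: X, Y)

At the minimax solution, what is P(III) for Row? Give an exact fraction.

3/11

Row minima: I → 0, II → 2, III → 1; maximin = 2.
Column maxima: X → 5, Y → 9; minimax = 5.
2 ≠ 5, so there is no saddle point; optimal play is mixed.
I is strictly dominated by III, so Row never plays it.
On the remaining 2×2 (II, III vs X, Y):
Let Row play II with probability p. Expected payoff against X: 5p + 1(1−p) = 4p + 1; against Y: 2p + 9(1−p) = −7p + 9.
Setting these equal: 4p + 1 = −7p + 9 ⇒ 11p = 8 ⇒ p = 8/11, and the value is (4)·(8/11) + 1 = 43/11.
For Column: with q = P(X), equating II's and III's payoffs gives 3q + 2 = −8q + 9 ⇒ q = 7/11.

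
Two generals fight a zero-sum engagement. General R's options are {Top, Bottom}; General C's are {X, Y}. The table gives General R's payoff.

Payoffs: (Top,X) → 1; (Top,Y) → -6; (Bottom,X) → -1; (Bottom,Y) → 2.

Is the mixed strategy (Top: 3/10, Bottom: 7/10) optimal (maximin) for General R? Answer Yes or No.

Against X this mix gives (3/10)·1 + (7/10)·(-1) = -2/5.
Against Y this mix gives (3/10)·(-6) + (7/10)·2 = -2/5.
All of General C's active replies (X, Y) yield -2/5, and no column does worse for General R. The mix makes General C indifferent and guarantees -2/5, so it is optimal.

Yes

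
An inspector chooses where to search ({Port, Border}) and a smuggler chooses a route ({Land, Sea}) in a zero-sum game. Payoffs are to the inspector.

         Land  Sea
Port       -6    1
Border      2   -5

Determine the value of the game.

-2

Row minima: Port → -6, Border → -5; maximin = -5.
Column maxima: Land → 2, Sea → 1; minimax = 1.
-5 ≠ 1, so there is no saddle point; optimal play is mixed.
Let the inspector play Port with probability p. Expected payoff against Land: (-6)p + 2(1−p) = −8p + 2; against Sea: 1p + (-5)(1−p) = 6p − 5.
Setting these equal: −8p + 2 = 6p − 5 ⇒ −14p = -7 ⇒ p = 1/2, and the value is (-8)·(1/2) + 2 = -2.
For the smuggler: with q = P(Land), equating Port's and Border's payoffs gives −7q + 1 = 7q − 5 ⇒ q = 3/7.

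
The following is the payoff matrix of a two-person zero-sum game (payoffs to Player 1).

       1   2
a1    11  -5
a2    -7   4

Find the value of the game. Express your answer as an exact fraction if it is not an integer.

Row minima: a1 → -5, a2 → -7; maximin = -5.
Column maxima: 1 → 11, 2 → 4; minimax = 4.
-5 ≠ 4, so there is no saddle point; optimal play is mixed.
Let Player 1 play a1 with probability p. Expected payoff against 1: 11p + (-7)(1−p) = 18p − 7; against 2: (-5)p + 4(1−p) = −9p + 4.
Setting these equal: 18p − 7 = −9p + 4 ⇒ 27p = 11 ⇒ p = 11/27, and the value is (18)·(11/27) − 7 = 1/3.
For Player 2: with q = P(1), equating a1's and a2's payoffs gives 16q − 5 = −11q + 4 ⇒ q = 1/3.

1/3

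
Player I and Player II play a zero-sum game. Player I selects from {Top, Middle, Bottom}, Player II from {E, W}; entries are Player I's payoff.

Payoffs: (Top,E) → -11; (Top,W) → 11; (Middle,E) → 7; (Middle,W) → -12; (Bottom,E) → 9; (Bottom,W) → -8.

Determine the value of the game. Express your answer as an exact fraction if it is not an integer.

11/39

Row minima: Top → -11, Middle → -12, Bottom → -8; maximin = -8.
Column maxima: E → 9, W → 11; minimax = 9.
-8 ≠ 9, so there is no saddle point; optimal play is mixed.
Middle is strictly dominated by Bottom, so Player I never plays it.
On the remaining 2×2 (Top, Bottom vs E, W):
Let Player I play Top with probability p. Expected payoff against E: (-11)p + 9(1−p) = −20p + 9; against W: 11p + (-8)(1−p) = 19p − 8.
Setting these equal: −20p + 9 = 19p − 8 ⇒ −39p = -17 ⇒ p = 17/39, and the value is (-20)·(17/39) + 9 = 11/39.
For Player II: with q = P(E), equating Top's and Bottom's payoffs gives −22q + 11 = 17q − 8 ⇒ q = 19/39.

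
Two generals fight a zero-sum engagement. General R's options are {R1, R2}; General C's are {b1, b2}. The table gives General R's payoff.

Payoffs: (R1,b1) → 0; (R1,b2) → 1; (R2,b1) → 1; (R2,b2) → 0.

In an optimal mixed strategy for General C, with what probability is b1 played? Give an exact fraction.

1/2

Row minima: R1 → 0, R2 → 0; maximin = 0.
Column maxima: b1 → 1, b2 → 1; minimax = 1.
0 ≠ 1, so there is no saddle point; optimal play is mixed.
Let General R play R1 with probability p. Expected payoff against b1: 0p + 1(1−p) = −p + 1; against b2: 1p + 0(1−p) = p.
Setting these equal: −p + 1 = p ⇒ −2p = -1 ⇒ p = 1/2, and the value is (-1)·(1/2) + 1 = 1/2.
For General C: with q = P(b1), equating R1's and R2's payoffs gives −q + 1 = q ⇒ q = 1/2.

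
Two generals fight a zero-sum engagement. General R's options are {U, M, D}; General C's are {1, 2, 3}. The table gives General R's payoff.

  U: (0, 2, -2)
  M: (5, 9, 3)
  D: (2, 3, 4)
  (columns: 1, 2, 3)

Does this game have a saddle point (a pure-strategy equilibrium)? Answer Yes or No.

No

Row minima: U → -2, M → 3, D → 2; maximin = 3.
Column maxima: 1 → 5, 2 → 9, 3 → 4; minimax = 4.
3 ≠ 4, so no pure-strategy equilibrium exists.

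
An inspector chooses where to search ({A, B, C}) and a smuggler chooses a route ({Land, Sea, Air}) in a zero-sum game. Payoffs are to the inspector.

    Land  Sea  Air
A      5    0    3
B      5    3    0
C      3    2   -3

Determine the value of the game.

3/2

Row minima: A → 0, B → 0, C → -3; maximin = 0.
Column maxima: Land → 5, Sea → 3, Air → 3; minimax = 3.
0 ≠ 3, so there is no saddle point; optimal play is mixed.
C is strictly dominated by B, so the inspector never plays it.
Land is strictly dominated by Sea (it gives the inspector strictly more in every row), so the smuggler never plays it.
On the remaining 2×2 (A, B vs Sea, Air):
Let the inspector play A with probability p. Expected payoff against Sea: 0p + 3(1−p) = −3p + 3; against Air: 3p + 0(1−p) = 3p.
Setting these equal: −3p + 3 = 3p ⇒ −6p = -3 ⇒ p = 1/2, and the value is (-3)·(1/2) + 3 = 3/2.
For the smuggler: with q = P(Sea), equating A's and B's payoffs gives −3q + 3 = 3q ⇒ q = 1/2.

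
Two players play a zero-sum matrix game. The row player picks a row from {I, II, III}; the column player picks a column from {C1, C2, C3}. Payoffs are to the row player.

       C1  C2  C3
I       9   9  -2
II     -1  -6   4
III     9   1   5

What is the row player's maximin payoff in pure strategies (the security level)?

Row minima: I → -2, II → -6, III → 1.
The best of these is 1.

1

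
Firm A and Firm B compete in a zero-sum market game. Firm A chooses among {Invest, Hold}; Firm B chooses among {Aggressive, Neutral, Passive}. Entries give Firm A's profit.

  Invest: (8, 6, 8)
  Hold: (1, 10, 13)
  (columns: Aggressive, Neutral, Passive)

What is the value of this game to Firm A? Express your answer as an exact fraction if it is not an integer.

74/11

Row minima: Invest → 6, Hold → 1; maximin = 6.
Column maxima: Aggressive → 8, Neutral → 10, Passive → 13; minimax = 8.
6 ≠ 8, so there is no saddle point; optimal play is mixed.
Passive is strictly dominated by Neutral (it gives Firm A strictly more in every row), so Firm B never plays it.
On the remaining 2×2 (Invest, Hold vs Aggressive, Neutral):
Let Firm A play Invest with probability p. Expected payoff against Aggressive: 8p + 1(1−p) = 7p + 1; against Neutral: 6p + 10(1−p) = −4p + 10.
Setting these equal: 7p + 1 = −4p + 10 ⇒ 11p = 9 ⇒ p = 9/11, and the value is (7)·(9/11) + 1 = 74/11.
For Firm B: with q = P(Aggressive), equating Invest's and Hold's payoffs gives 2q + 6 = −9q + 10 ⇒ q = 4/11.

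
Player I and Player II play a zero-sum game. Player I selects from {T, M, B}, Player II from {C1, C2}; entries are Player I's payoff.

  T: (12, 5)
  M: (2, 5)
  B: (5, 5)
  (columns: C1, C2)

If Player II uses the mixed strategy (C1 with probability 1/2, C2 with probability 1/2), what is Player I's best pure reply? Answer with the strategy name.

Expected payoff of T: (1/2)·12 + (1/2)·5 = 17/2.
Expected payoff of M: (1/2)·2 + (1/2)·5 = 7/2.
Expected payoff of B: (1/2)·5 + (1/2)·5 = 5.
The largest is 17/2, so Player I's best response is T.

T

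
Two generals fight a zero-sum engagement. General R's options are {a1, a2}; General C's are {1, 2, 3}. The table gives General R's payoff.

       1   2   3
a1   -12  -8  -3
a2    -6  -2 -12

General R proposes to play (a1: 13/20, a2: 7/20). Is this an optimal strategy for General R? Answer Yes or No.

Against 1 this mix gives (13/20)·(-12) + (7/20)·(-6) = -99/10.
Against 2 this mix gives (13/20)·(-8) + (7/20)·(-2) = -59/10.
Against 3 this mix gives (13/20)·(-3) + (7/20)·(-12) = -123/20.
General C will play 1, holding General R to -99/10. Shifting weight toward the row that does better against 1 would raise this floor (the equalizing mix achieves -42/5 against both 1 and 3), so the proposed strategy is not optimal.

No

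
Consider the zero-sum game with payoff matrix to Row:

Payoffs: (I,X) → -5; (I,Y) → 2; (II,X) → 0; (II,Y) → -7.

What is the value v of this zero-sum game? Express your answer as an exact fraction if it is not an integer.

-5/2

Row minima: I → -5, II → -7; maximin = -5.
Column maxima: X → 0, Y → 2; minimax = 0.
-5 ≠ 0, so there is no saddle point; optimal play is mixed.
Let Row play I with probability p. Expected payoff against X: (-5)p + 0(1−p) = −5p; against Y: 2p + (-7)(1−p) = 9p − 7.
Setting these equal: −5p = 9p − 7 ⇒ −14p = -7 ⇒ p = 1/2, and the value is (-5)·(1/2) = -5/2.
For Column: with q = P(X), equating I's and II's payoffs gives −7q + 2 = 7q − 7 ⇒ q = 9/14.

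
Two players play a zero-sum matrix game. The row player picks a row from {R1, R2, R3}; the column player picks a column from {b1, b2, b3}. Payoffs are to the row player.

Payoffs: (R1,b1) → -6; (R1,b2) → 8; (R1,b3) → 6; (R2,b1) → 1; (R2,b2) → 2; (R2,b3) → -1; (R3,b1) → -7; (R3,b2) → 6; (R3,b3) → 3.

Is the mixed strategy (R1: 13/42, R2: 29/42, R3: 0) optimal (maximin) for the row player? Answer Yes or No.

Against b1 this mix gives (13/42)·(-6) + (29/42)·1 = -7/6.
Against b2 this mix gives (13/42)·8 + (29/42)·2 = 27/7.
Against b3 this mix gives (13/42)·6 + (29/42)·(-1) = 7/6.
The column player will play b1, holding the row player to -7/6. Shifting weight toward the row that does better against b1 would raise this floor (the equalizing mix achieves 0 against both b1 and b3), so the proposed strategy is not optimal.

No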